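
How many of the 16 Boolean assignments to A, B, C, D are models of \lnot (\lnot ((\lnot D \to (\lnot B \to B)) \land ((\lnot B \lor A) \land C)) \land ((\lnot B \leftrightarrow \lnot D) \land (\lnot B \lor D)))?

9

Initial set: {\lnot (\lnot ((\lnot D \to (\lnot B \to B)) \land ((\lnot B \lor A) \land C)) \land ((\lnot B \leftrightarrow \lnot D) \land (\lnot B \lor D)))}.
\lnot (\lnot ((\lnot D \to (\lnot B \to B)) \land ((\lnot B \lor A) \land C)) \land ((\lnot B \leftrightarrow \lnot D) \land (\lnot B \lor D))): β-rule — branch into \lnot \lnot ((\lnot D \to (\lnot B \to B)) \land ((\lnot B \lor A) \land C))  //  \lnot ((\lnot B \leftrightarrow \lnot D) \land (\lnot B \lor D)).
  branch 1 (add \lnot \lnot ((\lnot D \to (\lnot B \to B)) \land ((\lnot B \lor A) \land C))):
    \lnot \lnot ((\lnot D \to (\lnot B \to B)) \land ((\lnot B \lor A) \land C)): α-rule — add (\lnot D \to (\lnot B \to B)), ((\lnot B \lor A) \land C).
    ((\lnot B \lor A) \land C): α-rule — add (\lnot B \lor A), C.
    (\lnot D \to (\lnot B \to B)): β-rule — branch into \lnot \lnot D  //  (\lnot B \to B).
      branch 1.1 (add \lnot \lnot D):
        (\lnot B \lor A): β-rule — branch into \lnot B  //  A.
          branch 1.1.1 (add \lnot B):
            ○ open, literals {B=false, C=true, D=true}.
          branch 1.1.2 (add A):
            ○ open, literals {A=true, C=true, D=true}.
      branch 1.2 (add (\lnot B \to B)):
        (\lnot B \lor A): β-rule — branch into \lnot B  //  A.
          branch 1.2.1 (add \lnot B):
            (\lnot B \to B): β-rule — branch into \lnot \lnot B  //  B.
              branch 1.2.1.1 (add \lnot \lnot B):
                × closes — contains both B and \lnot B.
              branch 1.2.1.2 (add B):
                × closes — contains both B and \lnot B.
          branch 1.2.2 (add A):
            (\lnot B \to B): β-rule — branch into \lnot \lnot B  //  B.
              branch 1.2.2.1 (add \lnot \lnot B):
                ○ open, literals {A=true, B=true, C=true}.
              branch 1.2.2.2 (add B):
                ○ open, literals {A=true, B=true, C=true}.
  branch 2 (add \lnot ((\lnot B \leftrightarrow \lnot D) \land (\lnot B \lor D))):
    \lnot ((\lnot B \leftrightarrow \lnot D) \land (\lnot B \lor D)): β-rule — branch into \lnot (\lnot B \leftrightarrow \lnot D)  //  \lnot (\lnot B \lor D).
      branch 2.1 (add \lnot (\lnot B \leftrightarrow \lnot D)):
        \lnot (\lnot B \leftrightarrow \lnot D): β-rule — branch into \lnot B, \lnot \lnot D  //  \lnot \lnot B, \lnot D.
          branch 2.1.1 (add \lnot B, \lnot \lnot D):
            ○ open, literals {B=false, D=true}.
          branch 2.1.2 (add \lnot \lnot B, \lnot D):
            ○ open, literals {B=true, D=false}.
      branch 2.2 (add \lnot (\lnot B \lor D)):
        \lnot (\lnot B \lor D): α-rule — add \lnot \lnot B, \lnot D.
        ○ open, literals {B=true, D=false}.
2 branches closed, 7 open.
Each open branch fixes some atoms; the unmentioned ones are free. Counting distinct full assignments: branch {B=false, C=true, D=true} (A) contributes 2 new; branch {A=true, C=true, D=true} (B) contributes 1 new; branch {A=true, B=true, C=true} (D) contributes 1 new; branch {A=true, B=true, C=true} (D) contributes 0 new; branch {B=false, D=true} (A, C) contributes 2 new; branch {B=true, D=false} (A, C) contributes 3 new; branch {B=true, D=false} (A, C) contributes 0 new. Total: 9.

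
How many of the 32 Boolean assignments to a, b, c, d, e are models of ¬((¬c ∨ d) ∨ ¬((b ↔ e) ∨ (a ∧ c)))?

Initial set: {¬((¬c ∨ d) ∨ ¬((b ↔ e) ∨ (a ∧ c)))}.
¬((¬c ∨ d) ∨ ¬((b ↔ e) ∨ (a ∧ c))): α-rule — add ¬(¬c ∨ d), ¬¬((b ↔ e) ∨ (a ∧ c)).
¬(¬c ∨ d): α-rule — add ¬¬c, ¬d.
¬¬((b ↔ e) ∨ (a ∧ c)): β-rule — branch into (b ↔ e)  //  (a ∧ c).
  branch 1 (add (b ↔ e)):
    (b ↔ e): β-rule — branch into b, e  //  ¬b, ¬e.
      branch 1.1 (add b, e):
        ○ open, literals {b=1, c=1, d=0, e=1}.
      branch 1.2 (add ¬b, ¬e):
        ○ open, literals {b=0, c=1, d=0, e=0}.
  branch 2 (add (a ∧ c)):
    (a ∧ c): α-rule — add a, c.
    ○ open, literals {a=1, c=1, d=0}.
0 branches closed, 3 open.
Each open branch fixes some atoms; the unmentioned ones are free. Counting distinct full assignments: branch {b=1, c=1, d=0, e=1} (a) contributes 2 new; branch {b=0, c=1, d=0, e=0} (a) contributes 2 new; branch {a=1, c=1, d=0} (b, e) contributes 2 new. Total: 6.

6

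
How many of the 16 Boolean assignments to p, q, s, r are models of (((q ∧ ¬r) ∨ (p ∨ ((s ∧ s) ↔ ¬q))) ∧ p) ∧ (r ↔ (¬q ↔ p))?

Initial set: {((((q ∧ ¬r) ∨ (p ∨ ((s ∧ s) ↔ ¬q))) ∧ p) ∧ (r ↔ (¬q ↔ p)))}.
((((q ∧ ¬r) ∨ (p ∨ ((s ∧ s) ↔ ¬q))) ∧ p) ∧ (r ↔ (¬q ↔ p))): α-rule — add (((q ∧ ¬r) ∨ (p ∨ ((s ∧ s) ↔ ¬q))) ∧ p), (r ↔ (¬q ↔ p)).
(((q ∧ ¬r) ∨ (p ∨ ((s ∧ s) ↔ ¬q))) ∧ p): α-rule — add ((q ∧ ¬r) ∨ (p ∨ ((s ∧ s) ↔ ¬q))), p.
(r ↔ (¬q ↔ p)): β-rule — branch into r, (¬q ↔ p)  //  ¬r, ¬(¬q ↔ p).
  branch 1 (add r, (¬q ↔ p)):
    ((q ∧ ¬r) ∨ (p ∨ ((s ∧ s) ↔ ¬q))): β-rule — branch into (q ∧ ¬r)  //  (p ∨ ((s ∧ s) ↔ ¬q)).
      branch 1.1 (add (q ∧ ¬r)):
        (q ∧ ¬r): α-rule — add q, ¬r.
        × closes — contains both r and ¬r.
      branch 1.2 (add (p ∨ ((s ∧ s) ↔ ¬q))):
        (¬q ↔ p): β-rule — branch into ¬q, p  //  ¬¬q, ¬p.
          branch 1.2.1 (add ¬q, p):
            (p ∨ ((s ∧ s) ↔ ¬q)): β-rule — branch into p  //  ((s ∧ s) ↔ ¬q).
              branch 1.2.1.1 (add p):
                ○ open, literals {p=true, q=false, r=true}.
              branch 1.2.1.2 (add ((s ∧ s) ↔ ¬q)):
                ((s ∧ s) ↔ ¬q): β-rule — branch into (s ∧ s), ¬q  //  ¬(s ∧ s), ¬¬q.
                  branch 1.2.1.2.1 (add (s ∧ s), ¬q):
                    (s ∧ s): α-rule — add s, s.
                    ○ open, literals {p=true, q=false, r=true, s=true}.
                  branch 1.2.1.2.2 (add ¬(s ∧ s), ¬¬q):
                    × closes — contains both q and ¬q.
          branch 1.2.2 (add ¬¬q, ¬p):
            × closes — contains both p and ¬p.
  branch 2 (add ¬r, ¬(¬q ↔ p)):
    ((q ∧ ¬r) ∨ (p ∨ ((s ∧ s) ↔ ¬q))): β-rule — branch into (q ∧ ¬r)  //  (p ∨ ((s ∧ s) ↔ ¬q)).
      branch 2.1 (add (q ∧ ¬r)):
        (q ∧ ¬r): α-rule — add q, ¬r.
        ¬(¬q ↔ p): β-rule — branch into ¬q, ¬p  //  ¬¬q, p.
          branch 2.1.1 (add ¬q, ¬p):
            × closes — contains both q and ¬q.
          branch 2.1.2 (add ¬¬q, p):
            ○ open, literals {p=true, q=true, r=false}.
      branch 2.2 (add (p ∨ ((s ∧ s) ↔ ¬q))):
        ¬(¬q ↔ p): β-rule — branch into ¬q, ¬p  //  ¬¬q, p.
          branch 2.2.1 (add ¬q, ¬p):
            × closes — contains both p and ¬p.
          branch 2.2.2 (add ¬¬q, p):
            (p ∨ ((s ∧ s) ↔ ¬q)): β-rule — branch into p  //  ((s ∧ s) ↔ ¬q).
              branch 2.2.2.1 (add p):
                ○ open, literals {p=true, q=true, r=false}.
              branch 2.2.2.2 (add ((s ∧ s) ↔ ¬q)):
                ((s ∧ s) ↔ ¬q): β-rule — branch into (s ∧ s), ¬q  //  ¬(s ∧ s), ¬¬q.
                  branch 2.2.2.2.1 (add (s ∧ s), ¬q):
                    × closes — contains both q and ¬q.
                  branch 2.2.2.2.2 (add ¬(s ∧ s), ¬¬q):
                    ¬(s ∧ s): β-rule — branch into ¬s  //  ¬s.
                      branch 2.2.2.2.2.1 (add ¬s):
                        ○ open, literals {p=true, q=true, r=false, s=false}.
                      branch 2.2.2.2.2.2 (add ¬s):
                        ○ open, literals {p=true, q=true, r=false, s=false}.
6 branches closed, 6 open.
Each open branch fixes some atoms; the unmentioned ones are free. Counting distinct full assignments: branch {p=true, q=false, r=true} (s) contributes 2 new; branch {p=true, q=false, r=true, s=true} (none free) contributes 0 new; branch {p=true, q=true, r=false} (s) contributes 2 new; branch {p=true, q=true, r=false} (s) contributes 0 new; branch {p=true, q=true, r=false, s=false} (none free) contributes 0 new; branch {p=true, q=true, r=false, s=false} (none free) contributes 0 new. Total: 4.

4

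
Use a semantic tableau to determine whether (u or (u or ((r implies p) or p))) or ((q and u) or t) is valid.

Not valid

Assume the negation and expand:
Initial set: {not ((u or (u or ((r implies p) or p))) or ((q and u) or t))}.
not ((u or (u or ((r implies p) or p))) or ((q and u) or t)): α-rule — add not (u or (u or ((r implies p) or p))), not ((q and u) or t).
not (u or (u or ((r implies p) or p))): α-rule — add not u, not (u or ((r implies p) or p)).
not ((q and u) or t): α-rule — add not (q and u), not t.
not (u or ((r implies p) or p)): α-rule — add not u, not ((r implies p) or p).
not ((r implies p) or p): α-rule — add not (r implies p), not p.
not (r implies p): α-rule — add r, not p.
not (q and u): β-rule — branch into not q  //  not u.
  branch 1 (add not q):
    ○ open, literals {p=false, q=false, r=true, t=false, u=false}.
  branch 2 (add not u):
    ○ open, literals {p=false, r=true, t=false, u=false}.
0 branches closed, 2 open.
An open branch gives a countermodel: p=false, q=false, r=true, t=false, u=false (unmentioned atoms arbitrary); under it the original formula is false.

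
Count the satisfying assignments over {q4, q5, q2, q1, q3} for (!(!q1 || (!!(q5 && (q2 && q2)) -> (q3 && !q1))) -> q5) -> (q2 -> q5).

Initial set: {((!(!q1 || (!!(q5 && (q2 && q2)) -> (q3 && !q1))) -> q5) -> (q2 -> q5))}.
((!(!q1 || (!!(q5 && (q2 && q2)) -> (q3 && !q1))) -> q5) -> (q2 -> q5)): β-rule — branch into !(!(!q1 || (!!(q5 && (q2 && q2)) -> (q3 && !q1))) -> q5)  //  (q2 -> q5).
  branch 1 (add !(!(!q1 || (!!(q5 && (q2 && q2)) -> (q3 && !q1))) -> q5)):
    !(!(!q1 || (!!(q5 && (q2 && q2)) -> (q3 && !q1))) -> q5): α-rule — add !(!q1 || (!!(q5 && (q2 && q2)) -> (q3 && !q1))), !q5.
    !(!q1 || (!!(q5 && (q2 && q2)) -> (q3 && !q1))): α-rule — add !!q1, !(!!(q5 && (q2 && q2)) -> (q3 && !q1)).
    !(!!(q5 && (q2 && q2)) -> (q3 && !q1)): α-rule — add !!(q5 && (q2 && q2)), !(q3 && !q1).
    !!(q5 && (q2 && q2)): drop double negation, giving (q5 && (q2 && q2)).
    (q5 && (q2 && q2)): α-rule — add q5, (q2 && q2).
    × closes — contains both q5 and !q5.
  branch 2 (add (q2 -> q5)):
    (q2 -> q5): β-rule — branch into !q2  //  q5.
      branch 2.1 (add !q2):
        ○ open, literals {q2=false}.
      branch 2.2 (add q5):
        ○ open, literals {q5=true}.
1 branch closed, 2 open.
Each open branch fixes some atoms; the unmentioned ones are free. Counting distinct full assignments: branch {q2=false} (q4, q5, q1, q3) contributes 16 new; branch {q5=true} (q4, q2, q1, q3) contributes 8 new. Total: 24.

24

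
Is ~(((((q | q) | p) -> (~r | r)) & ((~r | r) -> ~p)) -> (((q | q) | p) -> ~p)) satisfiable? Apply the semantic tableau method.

Unsatisfiable

Initial set: {~(((((q | q) | p) -> (~r | r)) & ((~r | r) -> ~p)) -> (((q | q) | p) -> ~p))}.
~(((((q | q) | p) -> (~r | r)) & ((~r | r) -> ~p)) -> (((q | q) | p) -> ~p)): α-rule — add ((((q | q) | p) -> (~r | r)) & ((~r | r) -> ~p)), ~(((q | q) | p) -> ~p).
((((q | q) | p) -> (~r | r)) & ((~r | r) -> ~p)): α-rule — add (((q | q) | p) -> (~r | r)), ((~r | r) -> ~p).
~(((q | q) | p) -> ~p): α-rule — add ((q | q) | p), ~~p.
(((q | q) | p) -> (~r | r)): β-rule — branch into ~((q | q) | p)  //  (~r | r).
  branch 1 (add ~((q | q) | p)):
    ~((q | q) | p): α-rule — add ~(q | q), ~p.
    × closes — contains both p and ~p.
  branch 2 (add (~r | r)):
    ((~r | r) -> ~p): β-rule — branch into ~(~r | r)  //  ~p.
      branch 2.1 (add ~(~r | r)):
        ~(~r | r): α-rule — add ~~r, ~r.
        × closes — contains both r and ~r.
      branch 2.2 (add ~p):
        × closes — contains both p and ~p.
All 3 branches close.
Every branch closed; the formula is unsatisfiable.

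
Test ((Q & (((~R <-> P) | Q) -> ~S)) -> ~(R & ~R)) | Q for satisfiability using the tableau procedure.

Satisfiable

Initial set: {(((Q & (((~R <-> P) | Q) -> ~S)) -> ~(R & ~R)) | Q)}.
(((Q & (((~R <-> P) | Q) -> ~S)) -> ~(R & ~R)) | Q): β-rule — branch into ((Q & (((~R <-> P) | Q) -> ~S)) -> ~(R & ~R))  //  Q.
  branch 1 (add ((Q & (((~R <-> P) | Q) -> ~S)) -> ~(R & ~R))):
    ((Q & (((~R <-> P) | Q) -> ~S)) -> ~(R & ~R)): β-rule — branch into ~(Q & (((~R <-> P) | Q) -> ~S))  //  ~(R & ~R).
      branch 1.1 (add ~(Q & (((~R <-> P) | Q) -> ~S))):
        ~(Q & (((~R <-> P) | Q) -> ~S)): β-rule — branch into ~Q  //  ~(((~R <-> P) | Q) -> ~S).
          branch 1.1.1 (add ~Q):
            ○ open, literals {Q=F}.
          branch 1.1.2 (add ~(((~R <-> P) | Q) -> ~S)):
            ~(((~R <-> P) | Q) -> ~S): α-rule — add ((~R <-> P) | Q), ~~S.
            ((~R <-> P) | Q): β-rule — branch into (~R <-> P)  //  Q.
              branch 1.1.2.1 (add (~R <-> P)):
                (~R <-> P): β-rule — branch into ~R, P  //  ~~R, ~P.
                  branch 1.1.2.1.1 (add ~R, P):
                    ○ open, literals {P=T, R=F, S=T}.
                  branch 1.1.2.1.2 (add ~~R, ~P):
                    ○ open, literals {P=F, R=T, S=T}.
              branch 1.1.2.2 (add Q):
                ○ open, literals {Q=T, S=T}.
      branch 1.2 (add ~(R & ~R)):
        ~(R & ~R): β-rule — branch into ~R  //  ~~R.
          branch 1.2.1 (add ~R):
            ○ open, literals {R=F}.
          branch 1.2.2 (add ~~R):
            ○ open, literals {R=T}.
  branch 2 (add Q):
    ○ open, literals {Q=T}.
0 branches closed, 7 open.
An open branch gives a satisfying assignment: Q=F.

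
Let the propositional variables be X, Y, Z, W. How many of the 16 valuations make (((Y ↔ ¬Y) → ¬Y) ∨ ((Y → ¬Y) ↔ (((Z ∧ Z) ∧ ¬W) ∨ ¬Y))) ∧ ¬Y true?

Initial set: {((((Y ↔ ¬Y) → ¬Y) ∨ ((Y → ¬Y) ↔ (((Z ∧ Z) ∧ ¬W) ∨ ¬Y))) ∧ ¬Y)}.
((((Y ↔ ¬Y) → ¬Y) ∨ ((Y → ¬Y) ↔ (((Z ∧ Z) ∧ ¬W) ∨ ¬Y))) ∧ ¬Y): α-rule — add (((Y ↔ ¬Y) → ¬Y) ∨ ((Y → ¬Y) ↔ (((Z ∧ Z) ∧ ¬W) ∨ ¬Y))), ¬Y.
(((Y ↔ ¬Y) → ¬Y) ∨ ((Y → ¬Y) ↔ (((Z ∧ Z) ∧ ¬W) ∨ ¬Y))): β-rule — branch into ((Y ↔ ¬Y) → ¬Y)  //  ((Y → ¬Y) ↔ (((Z ∧ Z) ∧ ¬W) ∨ ¬Y)).
  branch 1 (add ((Y ↔ ¬Y) → ¬Y)):
    ((Y ↔ ¬Y) → ¬Y): β-rule — branch into ¬(Y ↔ ¬Y)  //  ¬Y.
      branch 1.1 (add ¬(Y ↔ ¬Y)):
        ¬(Y ↔ ¬Y): β-rule — branch into Y, ¬¬Y  //  ¬Y, ¬Y.
          branch 1.1.1 (add Y, ¬¬Y):
            × closes — contains both Y and ¬Y.
          branch 1.1.2 (add ¬Y, ¬Y):
            ○ open, literals {Y=0}.
      branch 1.2 (add ¬Y):
        ○ open, literals {Y=0}.
  branch 2 (add ((Y → ¬Y) ↔ (((Z ∧ Z) ∧ ¬W) ∨ ¬Y))):
    ((Y → ¬Y) ↔ (((Z ∧ Z) ∧ ¬W) ∨ ¬Y)): β-rule — branch into (Y → ¬Y), (((Z ∧ Z) ∧ ¬W) ∨ ¬Y)  //  ¬(Y → ¬Y), ¬(((Z ∧ Z) ∧ ¬W) ∨ ¬Y).
      branch 2.1 (add (Y → ¬Y), (((Z ∧ Z) ∧ ¬W) ∨ ¬Y)):
        (Y → ¬Y): β-rule — branch into ¬Y  //  ¬Y.
          branch 2.1.1 (add ¬Y):
            (((Z ∧ Z) ∧ ¬W) ∨ ¬Y): β-rule — branch into ((Z ∧ Z) ∧ ¬W)  //  ¬Y.
              branch 2.1.1.1 (add ((Z ∧ Z) ∧ ¬W)):
                ((Z ∧ Z) ∧ ¬W): α-rule — add (Z ∧ Z), ¬W.
                (Z ∧ Z): α-rule — add Z, Z.
                ○ open, literals {W=0, Y=0, Z=1}.
              branch 2.1.1.2 (add ¬Y):
                ○ open, literals {Y=0}.
          branch 2.1.2 (add ¬Y):
            (((Z ∧ Z) ∧ ¬W) ∨ ¬Y): β-rule — branch into ((Z ∧ Z) ∧ ¬W)  //  ¬Y.
              branch 2.1.2.1 (add ((Z ∧ Z) ∧ ¬W)):
                ((Z ∧ Z) ∧ ¬W): α-rule — add (Z ∧ Z), ¬W.
                (Z ∧ Z): α-rule — add Z, Z.
                ○ open, literals {W=0, Y=0, Z=1}.
              branch 2.1.2.2 (add ¬Y):
                ○ open, literals {Y=0}.
      branch 2.2 (add ¬(Y → ¬Y), ¬(((Z ∧ Z) ∧ ¬W) ∨ ¬Y)):
        ¬(Y → ¬Y): α-rule — add Y, ¬¬Y.
        × closes — contains both Y and ¬Y.
2 branches closed, 6 open.
Each open branch fixes some atoms; the unmentioned ones are free. Counting distinct full assignments: branch {Y=0} (X, Z, W) contributes 8 new; branch {Y=0} (X, Z, W) contributes 0 new; branch {W=0, Y=0, Z=1} (X) contributes 0 new; branch {Y=0} (X, Z, W) contributes 0 new; branch {W=0, Y=0, Z=1} (X) contributes 0 new; branch {Y=0} (X, Z, W) contributes 0 new. Total: 8.

8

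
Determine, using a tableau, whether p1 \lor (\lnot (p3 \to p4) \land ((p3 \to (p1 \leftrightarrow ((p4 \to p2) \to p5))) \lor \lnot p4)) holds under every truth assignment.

Not valid

Assume the negation and expand:
Initial set: {\lnot (p1 \lor (\lnot (p3 \to p4) \land ((p3 \to (p1 \leftrightarrow ((p4 \to p2) \to p5))) \lor \lnot p4)))}.
\lnot (p1 \lor (\lnot (p3 \to p4) \land ((p3 \to (p1 \leftrightarrow ((p4 \to p2) \to p5))) \lor \lnot p4))): α-rule — add \lnot p1, \lnot (\lnot (p3 \to p4) \land ((p3 \to (p1 \leftrightarrow ((p4 \to p2) \to p5))) \lor \lnot p4)).
\lnot (\lnot (p3 \to p4) \land ((p3 \to (p1 \leftrightarrow ((p4 \to p2) \to p5))) \lor \lnot p4)): β-rule — branch into \lnot \lnot (p3 \to p4)  //  \lnot ((p3 \to (p1 \leftrightarrow ((p4 \to p2) \to p5))) \lor \lnot p4).
  branch 1 (add \lnot \lnot (p3 \to p4)):
    \lnot \lnot (p3 \to p4): β-rule — branch into \lnot p3  //  p4.
      branch 1.1 (add \lnot p3):
        ○ open, literals {p1=0, p3=0}.
      branch 1.2 (add p4):
        ○ open, literals {p1=0, p4=1}.
  branch 2 (add \lnot ((p3 \to (p1 \leftrightarrow ((p4 \to p2) \to p5))) \lor \lnot p4)):
    \lnot ((p3 \to (p1 \leftrightarrow ((p4 \to p2) \to p5))) \lor \lnot p4): α-rule — add \lnot (p3 \to (p1 \leftrightarrow ((p4 \to p2) \to p5))), \lnot \lnot p4.
    \lnot (p3 \to (p1 \leftrightarrow ((p4 \to p2) \to p5))): α-rule — add p3, \lnot (p1 \leftrightarrow ((p4 \to p2) \to p5)).
    \lnot (p1 \leftrightarrow ((p4 \to p2) \to p5)): β-rule — branch into p1, \lnot ((p4 \to p2) \to p5)  //  \lnot p1, ((p4 \to p2) \to p5).
      branch 2.1 (add p1, \lnot ((p4 \to p2) \to p5)):
        × closes — contains both p1 and \lnot p1.
      branch 2.2 (add \lnot p1, ((p4 \to p2) \to p5)):
        ((p4 \to p2) \to p5): β-rule — branch into \lnot (p4 \to p2)  //  p5.
          branch 2.2.1 (add \lnot (p4 \to p2)):
            \lnot (p4 \to p2): α-rule — add p4, \lnot p2.
            ○ open, literals {p1=0, p2=0, p3=1, p4=1}.
          branch 2.2.2 (add p5):
            ○ open, literals {p1=0, p3=1, p4=1, p5=1}.
1 branch closed, 4 open.
An open branch gives a countermodel: p1=0, p3=0 (unmentioned atoms arbitrary); under it the original formula is false.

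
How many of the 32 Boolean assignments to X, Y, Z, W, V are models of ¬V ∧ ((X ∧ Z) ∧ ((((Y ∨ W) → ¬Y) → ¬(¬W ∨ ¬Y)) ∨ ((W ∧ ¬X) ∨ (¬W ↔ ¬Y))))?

Initial set: {(¬V ∧ ((X ∧ Z) ∧ ((((Y ∨ W) → ¬Y) → ¬(¬W ∨ ¬Y)) ∨ ((W ∧ ¬X) ∨ (¬W ↔ ¬Y)))))}.
(¬V ∧ ((X ∧ Z) ∧ ((((Y ∨ W) → ¬Y) → ¬(¬W ∨ ¬Y)) ∨ ((W ∧ ¬X) ∨ (¬W ↔ ¬Y))))): α-rule — add ¬V, ((X ∧ Z) ∧ ((((Y ∨ W) → ¬Y) → ¬(¬W ∨ ¬Y)) ∨ ((W ∧ ¬X) ∨ (¬W ↔ ¬Y)))).
((X ∧ Z) ∧ ((((Y ∨ W) → ¬Y) → ¬(¬W ∨ ¬Y)) ∨ ((W ∧ ¬X) ∨ (¬W ↔ ¬Y)))): α-rule — add (X ∧ Z), ((((Y ∨ W) → ¬Y) → ¬(¬W ∨ ¬Y)) ∨ ((W ∧ ¬X) ∨ (¬W ↔ ¬Y))).
(X ∧ Z): α-rule — add X, Z.
((((Y ∨ W) → ¬Y) → ¬(¬W ∨ ¬Y)) ∨ ((W ∧ ¬X) ∨ (¬W ↔ ¬Y))): β-rule — branch into (((Y ∨ W) → ¬Y) → ¬(¬W ∨ ¬Y))  //  ((W ∧ ¬X) ∨ (¬W ↔ ¬Y)).
  branch 1 (add (((Y ∨ W) → ¬Y) → ¬(¬W ∨ ¬Y))):
    (((Y ∨ W) → ¬Y) → ¬(¬W ∨ ¬Y)): β-rule — branch into ¬((Y ∨ W) → ¬Y)  //  ¬(¬W ∨ ¬Y).
      branch 1.1 (add ¬((Y ∨ W) → ¬Y)):
        ¬((Y ∨ W) → ¬Y): α-rule — add (Y ∨ W), ¬¬Y.
        (Y ∨ W): β-rule — branch into Y  //  W.
          branch 1.1.1 (add Y):
            ○ open, literals {V=F, X=T, Y=T, Z=T}.
          branch 1.1.2 (add W):
            ○ open, literals {V=F, W=T, X=T, Y=T, Z=T}.
      branch 1.2 (add ¬(¬W ∨ ¬Y)):
        ¬(¬W ∨ ¬Y): α-rule — add ¬¬W, ¬¬Y.
        ○ open, literals {V=F, W=T, X=T, Y=T, Z=T}.
  branch 2 (add ((W ∧ ¬X) ∨ (¬W ↔ ¬Y))):
    ((W ∧ ¬X) ∨ (¬W ↔ ¬Y)): β-rule — branch into (W ∧ ¬X)  //  (¬W ↔ ¬Y).
      branch 2.1 (add (W ∧ ¬X)):
        (W ∧ ¬X): α-rule — add W, ¬X.
        × closes — contains both X and ¬X.
      branch 2.2 (add (¬W ↔ ¬Y)):
        (¬W ↔ ¬Y): β-rule — branch into ¬W, ¬Y  //  ¬¬W, ¬¬Y.
          branch 2.2.1 (add ¬W, ¬Y):
            ○ open, literals {V=F, W=F, X=T, Y=F, Z=T}.
          branch 2.2.2 (add ¬¬W, ¬¬Y):
            ○ open, literals {V=F, W=T, X=T, Y=T, Z=T}.
1 branch closed, 5 open.
Each open branch fixes some atoms; the unmentioned ones are free. Counting distinct full assignments: branch {V=F, X=T, Y=T, Z=T} (W) contributes 2 new; branch {V=F, W=T, X=T, Y=T, Z=T} (none free) contributes 0 new; branch {V=F, W=T, X=T, Y=T, Z=T} (none free) contributes 0 new; branch {V=F, W=F, X=T, Y=F, Z=T} (none free) contributes 1 new; branch {V=F, W=T, X=T, Y=T, Z=T} (none free) contributes 0 new. Total: 3.

3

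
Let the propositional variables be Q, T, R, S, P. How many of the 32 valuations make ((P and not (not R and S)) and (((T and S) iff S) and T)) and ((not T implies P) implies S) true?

2

Initial set: {(((P and not (not R and S)) and (((T and S) iff S) and T)) and ((not T implies P) implies S))}.
(((P and not (not R and S)) and (((T and S) iff S) and T)) and ((not T implies P) implies S)): α-rule — add ((P and not (not R and S)) and (((T and S) iff S) and T)), ((not T implies P) implies S).
((P and not (not R and S)) and (((T and S) iff S) and T)): α-rule — add (P and not (not R and S)), (((T and S) iff S) and T).
(P and not (not R and S)): α-rule — add P, not (not R and S).
(((T and S) iff S) and T): α-rule — add ((T and S) iff S), T.
((not T implies P) implies S): β-rule — branch into not (not T implies P)  //  S.
  branch 1 (add not (not T implies P)):
    not (not T implies P): α-rule — add not T, not P.
    × closes — contains both T and not T.
  branch 2 (add S):
    not (not R and S): β-rule — branch into not not R  //  not S.
      branch 2.1 (add not not R):
        ((T and S) iff S): β-rule — branch into (T and S), S  //  not (T and S), not S.
          branch 2.1.1 (add (T and S), S):
            (T and S): α-rule — add T, S.
            ○ open, literals {P=1, R=1, S=1, T=1}.
          branch 2.1.2 (add not (T and S), not S):
            × closes — contains both S and not S.
      branch 2.2 (add not S):
        × closes — contains both S and not S.
3 branches closed, 1 open.
Each open branch fixes some atoms; the unmentioned ones are free. Counting distinct full assignments: branch {P=1, R=1, S=1, T=1} (Q) contributes 2 new. Total: 2.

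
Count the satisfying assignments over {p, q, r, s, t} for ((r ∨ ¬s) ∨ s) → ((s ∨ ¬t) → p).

20

Initial set: {(((r ∨ ¬s) ∨ s) → ((s ∨ ¬t) → p))}.
(((r ∨ ¬s) ∨ s) → ((s ∨ ¬t) → p)): β-rule — branch into ¬((r ∨ ¬s) ∨ s)  //  ((s ∨ ¬t) → p).
  branch 1 (add ¬((r ∨ ¬s) ∨ s)):
    ¬((r ∨ ¬s) ∨ s): α-rule — add ¬(r ∨ ¬s), ¬s.
    ¬(r ∨ ¬s): α-rule — add ¬r, ¬¬s.
    × closes — contains both s and ¬s.
  branch 2 (add ((s ∨ ¬t) → p)):
    ((s ∨ ¬t) → p): β-rule — branch into ¬(s ∨ ¬t)  //  p.
      branch 2.1 (add ¬(s ∨ ¬t)):
        ¬(s ∨ ¬t): α-rule — add ¬s, ¬¬t.
        ○ open, literals {s=F, t=T}.
      branch 2.2 (add p):
        ○ open, literals {p=T}.
1 branch closed, 2 open.
Each open branch fixes some atoms; the unmentioned ones are free. Counting distinct full assignments: branch {s=F, t=T} (p, q, r) contributes 8 new; branch {p=T} (q, r, s, t) contributes 12 new. Total: 20.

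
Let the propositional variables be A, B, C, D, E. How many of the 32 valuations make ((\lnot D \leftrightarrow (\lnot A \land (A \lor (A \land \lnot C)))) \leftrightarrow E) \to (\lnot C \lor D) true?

Initial set: {(((\lnot D \leftrightarrow (\lnot A \land (A \lor (A \land \lnot C)))) \leftrightarrow E) \to (\lnot C \lor D))}.
(((\lnot D \leftrightarrow (\lnot A \land (A \lor (A \land \lnot C)))) \leftrightarrow E) \to (\lnot C \lor D)): β-rule — branch into \lnot ((\lnot D \leftrightarrow (\lnot A \land (A \lor (A \land \lnot C)))) \leftrightarrow E)  //  (\lnot C \lor D).
  branch 1 (add \lnot ((\lnot D \leftrightarrow (\lnot A \land (A \lor (A \land \lnot C)))) \leftrightarrow E)):
    \lnot ((\lnot D \leftrightarrow (\lnot A \land (A \lor (A \land \lnot C)))) \leftrightarrow E): β-rule — branch into (\lnot D \leftrightarrow (\lnot A \land (A \lor (A \land \lnot C)))), \lnot E  //  \lnot (\lnot D \leftrightarrow (\lnot A \land (A \lor (A \land \lnot C)))), E.
      branch 1.1 (add (\lnot D \leftrightarrow (\lnot A \land (A \lor (A \land \lnot C)))), \lnot E):
        (\lnot D \leftrightarrow (\lnot A \land (A \lor (A \land \lnot C)))): β-rule — branch into \lnot D, (\lnot A \land (A \lor (A \land \lnot C)))  //  \lnot \lnot D, \lnot (\lnot A \land (A \lor (A \land \lnot C))).
          branch 1.1.1 (add \lnot D, (\lnot A \land (A \lor (A \land \lnot C)))):
            (\lnot A \land (A \lor (A \land \lnot C))): α-rule — add \lnot A, (A \lor (A \land \lnot C)).
            (A \lor (A \land \lnot C)): β-rule — branch into A  //  (A \land \lnot C).
              branch 1.1.1.1 (add A):
                × closes — contains both A and \lnot A.
              branch 1.1.1.2 (add (A \land \lnot C)):
                (A \land \lnot C): α-rule — add A, \lnot C.
                × closes — contains both A and \lnot A.
          branch 1.1.2 (add \lnot \lnot D, \lnot (\lnot A \land (A \lor (A \land \lnot C)))):
            \lnot (\lnot A \land (A \lor (A \land \lnot C))): β-rule — branch into \lnot \lnot A  //  \lnot (A \lor (A \land \lnot C)).
              branch 1.1.2.1 (add \lnot \lnot A):
                ○ open, literals {A=T, D=T, E=F}.
              branch 1.1.2.2 (add \lnot (A \lor (A \land \lnot C))):
                \lnot (A \lor (A \land \lnot C)): α-rule — add \lnot A, \lnot (A \land \lnot C).
                \lnot (A \land \lnot C): β-rule — branch into \lnot A  //  \lnot \lnot C.
                  branch 1.1.2.2.1 (add \lnot A):
                    ○ open, literals {A=F, D=T, E=F}.
                  branch 1.1.2.2.2 (add \lnot \lnot C):
                    ○ open, literals {A=F, C=T, D=T, E=F}.
      branch 1.2 (add \lnot (\lnot D \leftrightarrow (\lnot A \land (A \lor (A \land \lnot C)))), E):
        \lnot (\lnot D \leftrightarrow (\lnot A \land (A \lor (A \land \lnot C)))): β-rule — branch into \lnot D, \lnot (\lnot A \land (A \lor (A \land \lnot C)))  //  \lnot \lnot D, (\lnot A \land (A \lor (A \land \lnot C))).
          branch 1.2.1 (add \lnot D, \lnot (\lnot A \land (A \lor (A \land \lnot C)))):
            \lnot (\lnot A \land (A \lor (A \land \lnot C))): β-rule — branch into \lnot \lnot A  //  \lnot (A \lor (A \land \lnot C)).
              branch 1.2.1.1 (add \lnot \lnot A):
                ○ open, literals {A=T, D=F, E=T}.
              branch 1.2.1.2 (add \lnot (A \lor (A \land \lnot C))):
                \lnot (A \lor (A \land \lnot C)): α-rule — add \lnot A, \lnot (A \land \lnot C).
                \lnot (A \land \lnot C): β-rule — branch into \lnot A  //  \lnot \lnot C.
                  branch 1.2.1.2.1 (add \lnot A):
                    ○ open, literals {A=F, D=F, E=T}.
                  branch 1.2.1.2.2 (add \lnot \lnot C):
                    ○ open, literals {A=F, C=T, D=F, E=T}.
          branch 1.2.2 (add \lnot \lnot D, (\lnot A \land (A \lor (A \land \lnot C)))):
            (\lnot A \land (A \lor (A \land \lnot C))): α-rule — add \lnot A, (A \lor (A \land \lnot C)).
            (A \lor (A \land \lnot C)): β-rule — branch into A  //  (A \land \lnot C).
              branch 1.2.2.1 (add A):
                × closes — contains both A and \lnot A.
              branch 1.2.2.2 (add (A \land \lnot C)):
                (A \land \lnot C): α-rule — add A, \lnot C.
                × closes — contains both A and \lnot A.
  branch 2 (add (\lnot C \lor D)):
    (\lnot C \lor D): β-rule — branch into \lnot C  //  D.
      branch 2.1 (add \lnot C):
        ○ open, literals {C=F}.
      branch 2.2 (add D):
        ○ open, literals {D=T}.
4 branches closed, 8 open.
Each open branch fixes some atoms; the unmentioned ones are free. Counting distinct full assignments: branch {A=T, D=T, E=F} (B, C) contributes 4 new; branch {A=F, D=T, E=F} (B, C) contributes 4 new; branch {A=F, C=T, D=T, E=F} (B) contributes 0 new; branch {A=T, D=F, E=T} (B, C) contributes 4 new; branch {A=F, D=F, E=T} (B, C) contributes 4 new; branch {A=F, C=T, D=F, E=T} (B) contributes 0 new; branch {C=F} (A, B, D, E) contributes 8 new; branch {D=T} (A, B, C, E) contributes 4 new. Total: 28.

28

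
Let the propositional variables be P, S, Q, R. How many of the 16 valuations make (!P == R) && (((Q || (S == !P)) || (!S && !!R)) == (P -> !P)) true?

Initial set: {((!P == R) && (((Q || (S == !P)) || (!S && !!R)) == (P -> !P)))}.
((!P == R) && (((Q || (S == !P)) || (!S && !!R)) == (P -> !P))): α-rule — add (!P == R), (((Q || (S == !P)) || (!S && !!R)) == (P -> !P)).
(!P == R): β-rule — branch into !P, R  //  !!P, !R.
  branch 1 (add !P, R):
    (((Q || (S == !P)) || (!S && !!R)) == (P -> !P)): β-rule — branch into ((Q || (S == !P)) || (!S && !!R)), (P -> !P)  //  !((Q || (S == !P)) || (!S && !!R)), !(P -> !P).
      branch 1.1 (add ((Q || (S == !P)) || (!S && !!R)), (P -> !P)):
        ((Q || (S == !P)) || (!S && !!R)): β-rule — branch into (Q || (S == !P))  //  (!S && !!R).
          branch 1.1.1 (add (Q || (S == !P))):
            (P -> !P): β-rule — branch into !P  //  !P.
              branch 1.1.1.1 (add !P):
                (Q || (S == !P)): β-rule — branch into Q  //  (S == !P).
                  branch 1.1.1.1.1 (add Q):
                    ○ open, literals {P=F, Q=T, R=T}.
                  branch 1.1.1.1.2 (add (S == !P)):
                    (S == !P): β-rule — branch into S, !P  //  !S, !!P.
                      branch 1.1.1.1.2.1 (add S, !P):
                        ○ open, literals {P=F, R=T, S=T}.
                      branch 1.1.1.1.2.2 (add !S, !!P):
                        × closes — contains both P and !P.
              branch 1.1.1.2 (add !P):
                (Q || (S == !P)): β-rule — branch into Q  //  (S == !P).
                  branch 1.1.1.2.1 (add Q):
                    ○ open, literals {P=F, Q=T, R=T}.
                  branch 1.1.1.2.2 (add (S == !P)):
                    (S == !P): β-rule — branch into S, !P  //  !S, !!P.
                      branch 1.1.1.2.2.1 (add S, !P):
                        ○ open, literals {P=F, R=T, S=T}.
                      branch 1.1.1.2.2.2 (add !S, !!P):
                        × closes — contains both P and !P.
          branch 1.1.2 (add (!S && !!R)):
            (!S && !!R): α-rule — add !S, !!R.
            !!R: drop double negation, giving R.
            (P -> !P): β-rule — branch into !P  //  !P.
              branch 1.1.2.1 (add !P):
                ○ open, literals {P=F, R=T, S=F}.
              branch 1.1.2.2 (add !P):
                ○ open, literals {P=F, R=T, S=F}.
      branch 1.2 (add !((Q || (S == !P)) || (!S && !!R)), !(P -> !P)):
        !((Q || (S == !P)) || (!S && !!R)): α-rule — add !(Q || (S == !P)), !(!S && !!R).
        !(P -> !P): α-rule — add P, !!P.
        × closes — contains both P and !P.
  branch 2 (add !!P, !R):
    (((Q || (S == !P)) || (!S && !!R)) == (P -> !P)): β-rule — branch into ((Q || (S == !P)) || (!S && !!R)), (P -> !P)  //  !((Q || (S == !P)) || (!S && !!R)), !(P -> !P).
      branch 2.1 (add ((Q || (S == !P)) || (!S && !!R)), (P -> !P)):
        ((Q || (S == !P)) || (!S && !!R)): β-rule — branch into (Q || (S == !P))  //  (!S && !!R).
          branch 2.1.1 (add (Q || (S == !P))):
            (P -> !P): β-rule — branch into !P  //  !P.
              branch 2.1.1.1 (add !P):
                × closes — contains both P and !P.
              branch 2.1.1.2 (add !P):
                × closes — contains both P and !P.
          branch 2.1.2 (add (!S && !!R)):
            (!S && !!R): α-rule — add !S, !!R.
            !!R: drop double negation, giving R.
            × closes — contains both R and !R.
      branch 2.2 (add !((Q || (S == !P)) || (!S && !!R)), !(P -> !P)):
        !((Q || (S == !P)) || (!S && !!R)): α-rule — add !(Q || (S == !P)), !(!S && !!R).
        !(P -> !P): α-rule — add P, !!P.
        !(Q || (S == !P)): α-rule — add !Q, !(S == !P).
        !(!S && !!R): β-rule — branch into !!S  //  !!!R.
          branch 2.2.1 (add !!S):
            !(S == !P): β-rule — branch into S, !!P  //  !S, !P.
              branch 2.2.1.1 (add S, !!P):
                ○ open, literals {P=T, Q=F, R=F, S=T}.
              branch 2.2.1.2 (add !S, !P):
                × closes — contains both S and !S.
          branch 2.2.2 (add !!!R):
            !!!R: drop double negation, giving !R.
            !(S == !P): β-rule — branch into S, !!P  //  !S, !P.
              branch 2.2.2.1 (add S, !!P):
                ○ open, literals {P=T, Q=F, R=F, S=T}.
              branch 2.2.2.2 (add !S, !P):
                × closes — contains both P and !P.
8 branches closed, 8 open.
Each open branch fixes some atoms; the unmentioned ones are free. Counting distinct full assignments: branch {P=F, Q=T, R=T} (S) contributes 2 new; branch {P=F, R=T, S=T} (Q) contributes 1 new; branch {P=F, Q=T, R=T} (S) contributes 0 new; branch {P=F, R=T, S=T} (Q) contributes 0 new; branch {P=F, R=T, S=F} (Q) contributes 1 new; branch {P=F, R=T, S=F} (Q) contributes 0 new; branch {P=T, Q=F, R=F, S=T} (none free) contributes 1 new; branch {P=T, Q=F, R=F, S=T} (none free) contributes 0 new. Total: 5.

5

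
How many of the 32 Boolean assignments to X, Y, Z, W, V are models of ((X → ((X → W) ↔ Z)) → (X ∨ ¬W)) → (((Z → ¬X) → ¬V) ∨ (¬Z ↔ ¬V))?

Initial set: {(((X → ((X → W) ↔ Z)) → (X ∨ ¬W)) → (((Z → ¬X) → ¬V) ∨ (¬Z ↔ ¬V)))}.
(((X → ((X → W) ↔ Z)) → (X ∨ ¬W)) → (((Z → ¬X) → ¬V) ∨ (¬Z ↔ ¬V))): β-rule — branch into ¬((X → ((X → W) ↔ Z)) → (X ∨ ¬W))  //  (((Z → ¬X) → ¬V) ∨ (¬Z ↔ ¬V)).
  branch 1 (add ¬((X → ((X → W) ↔ Z)) → (X ∨ ¬W))):
    ¬((X → ((X → W) ↔ Z)) → (X ∨ ¬W)): α-rule — add (X → ((X → W) ↔ Z)), ¬(X ∨ ¬W).
    ¬(X ∨ ¬W): α-rule — add ¬X, ¬¬W.
    (X → ((X → W) ↔ Z)): β-rule — branch into ¬X  //  ((X → W) ↔ Z).
      branch 1.1 (add ¬X):
        ○ open, literals {W=T, X=F}.
      branch 1.2 (add ((X → W) ↔ Z)):
        ((X → W) ↔ Z): β-rule — branch into (X → W), Z  //  ¬(X → W), ¬Z.
          branch 1.2.1 (add (X → W), Z):
            (X → W): β-rule — branch into ¬X  //  W.
              branch 1.2.1.1 (add ¬X):
                ○ open, literals {W=T, X=F, Z=T}.
              branch 1.2.1.2 (add W):
                ○ open, literals {W=T, X=F, Z=T}.
          branch 1.2.2 (add ¬(X → W), ¬Z):
            ¬(X → W): α-rule — add X, ¬W.
            × closes — contains both X and ¬X.
  branch 2 (add (((Z → ¬X) → ¬V) ∨ (¬Z ↔ ¬V))):
    (((Z → ¬X) → ¬V) ∨ (¬Z ↔ ¬V)): β-rule — branch into ((Z → ¬X) → ¬V)  //  (¬Z ↔ ¬V).
      branch 2.1 (add ((Z → ¬X) → ¬V)):
        ((Z → ¬X) → ¬V): β-rule — branch into ¬(Z → ¬X)  //  ¬V.
          branch 2.1.1 (add ¬(Z → ¬X)):
            ¬(Z → ¬X): α-rule — add Z, ¬¬X.
            ○ open, literals {X=T, Z=T}.
          branch 2.1.2 (add ¬V):
            ○ open, literals {V=F}.
      branch 2.2 (add (¬Z ↔ ¬V)):
        (¬Z ↔ ¬V): β-rule — branch into ¬Z, ¬V  //  ¬¬Z, ¬¬V.
          branch 2.2.1 (add ¬Z, ¬V):
            ○ open, literals {V=F, Z=F}.
          branch 2.2.2 (add ¬¬Z, ¬¬V):
            ○ open, literals {V=T, Z=T}.
1 branch closed, 7 open.
Each open branch fixes some atoms; the unmentioned ones are free. Counting distinct full assignments: branch {W=T, X=F} (Y, Z, V) contributes 8 new; branch {W=T, X=F, Z=T} (Y, V) contributes 0 new; branch {W=T, X=F, Z=T} (Y, V) contributes 0 new; branch {X=T, Z=T} (Y, W, V) contributes 8 new; branch {V=F} (X, Y, Z, W) contributes 8 new; branch {V=F, Z=F} (X, Y, W) contributes 0 new; branch {V=T, Z=T} (X, Y, W) contributes 2 new. Total: 26.

26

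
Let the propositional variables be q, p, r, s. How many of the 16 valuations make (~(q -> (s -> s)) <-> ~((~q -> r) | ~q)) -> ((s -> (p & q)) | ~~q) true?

12

Initial set: {((~(q -> (s -> s)) <-> ~((~q -> r) | ~q)) -> ((s -> (p & q)) | ~~q))}.
((~(q -> (s -> s)) <-> ~((~q -> r) | ~q)) -> ((s -> (p & q)) | ~~q)): β-rule — branch into ~(~(q -> (s -> s)) <-> ~((~q -> r) | ~q))  //  ((s -> (p & q)) | ~~q).
  branch 1 (add ~(~(q -> (s -> s)) <-> ~((~q -> r) | ~q))):
    ~(~(q -> (s -> s)) <-> ~((~q -> r) | ~q)): β-rule — branch into ~(q -> (s -> s)), ~~((~q -> r) | ~q)  //  ~~(q -> (s -> s)), ~((~q -> r) | ~q).
      branch 1.1 (add ~(q -> (s -> s)), ~~((~q -> r) | ~q)):
        ~(q -> (s -> s)): α-rule — add q, ~(s -> s).
        ~(s -> s): α-rule — add s, ~s.
        × closes — contains both s and ~s.
      branch 1.2 (add ~~(q -> (s -> s)), ~((~q -> r) | ~q)):
        ~((~q -> r) | ~q): α-rule — add ~(~q -> r), ~~q.
        ~(~q -> r): α-rule — add ~q, ~r.
        × closes — contains both q and ~q.
  branch 2 (add ((s -> (p & q)) | ~~q)):
    ((s -> (p & q)) | ~~q): β-rule — branch into (s -> (p & q))  //  ~~q.
      branch 2.1 (add (s -> (p & q))):
        (s -> (p & q)): β-rule — branch into ~s  //  (p & q).
          branch 2.1.1 (add ~s):
            ○ open, literals {s=F}.
          branch 2.1.2 (add (p & q)):
            (p & q): α-rule — add p, q.
            ○ open, literals {p=T, q=T}.
      branch 2.2 (add ~~q):
        ~~q: drop double negation, giving q.
        ○ open, literals {q=T}.
2 branches closed, 3 open.
Each open branch fixes some atoms; the unmentioned ones are free. Counting distinct full assignments: branch {s=F} (q, p, r) contributes 8 new; branch {p=T, q=T} (r, s) contributes 2 new; branch {q=T} (p, r, s) contributes 2 new. Total: 12.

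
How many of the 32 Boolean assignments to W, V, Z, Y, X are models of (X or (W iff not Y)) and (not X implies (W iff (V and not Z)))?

Initial set: {((X or (W iff not Y)) and (not X implies (W iff (V and not Z))))}.
((X or (W iff not Y)) and (not X implies (W iff (V and not Z)))): α-rule — add (X or (W iff not Y)), (not X implies (W iff (V and not Z))).
(X or (W iff not Y)): β-rule — branch into X  //  (W iff not Y).
  branch 1 (add X):
    (not X implies (W iff (V and not Z))): β-rule — branch into not not X  //  (W iff (V and not Z)).
      branch 1.1 (add not not X):
        ○ open, literals {X=true}.
      branch 1.2 (add (W iff (V and not Z))):
        (W iff (V and not Z)): β-rule — branch into W, (V and not Z)  //  not W, not (V and not Z).
          branch 1.2.1 (add W, (V and not Z)):
            (V and not Z): α-rule — add V, not Z.
            ○ open, literals {V=true, W=true, X=true, Z=false}.
          branch 1.2.2 (add not W, not (V and not Z)):
            not (V and not Z): β-rule — branch into not V  //  not not Z.
              branch 1.2.2.1 (add not V):
                ○ open, literals {V=false, W=false, X=true}.
              branch 1.2.2.2 (add not not Z):
                ○ open, literals {W=false, X=true, Z=true}.
  branch 2 (add (W iff not Y)):
    (not X implies (W iff (V and not Z))): β-rule — branch into not not X  //  (W iff (V and not Z)).
      branch 2.1 (add not not X):
        (W iff not Y): β-rule — branch into W, not Y  //  not W, not not Y.
          branch 2.1.1 (add W, not Y):
            ○ open, literals {W=true, X=true, Y=false}.
          branch 2.1.2 (add not W, not not Y):
            ○ open, literals {W=false, X=true, Y=true}.
      branch 2.2 (add (W iff (V and not Z))):
        (W iff not Y): β-rule — branch into W, not Y  //  not W, not not Y.
          branch 2.2.1 (add W, not Y):
            (W iff (V and not Z)): β-rule — branch into W, (V and not Z)  //  not W, not (V and not Z).
              branch 2.2.1.1 (add W, (V and not Z)):
                (V and not Z): α-rule — add V, not Z.
                ○ open, literals {V=true, W=true, Y=false, Z=false}.
              branch 2.2.1.2 (add not W, not (V and not Z)):
                × closes — contains both W and not W.
          branch 2.2.2 (add not W, not not Y):
            (W iff (V and not Z)): β-rule — branch into W, (V and not Z)  //  not W, not (V and not Z).
              branch 2.2.2.1 (add W, (V and not Z)):
                × closes — contains both W and not W.
              branch 2.2.2.2 (add not W, not (V and not Z)):
                not (V and not Z): β-rule — branch into not V  //  not not Z.
                  branch 2.2.2.2.1 (add not V):
                    ○ open, literals {V=false, W=false, Y=true}.
                  branch 2.2.2.2.2 (add not not Z):
                    ○ open, literals {W=false, Y=true, Z=true}.
2 branches closed, 9 open.
Each open branch fixes some atoms; the unmentioned ones are free. Counting distinct full assignments: branch {X=true} (W, V, Z, Y) contributes 16 new; branch {V=true, W=true, X=true, Z=false} (Y) contributes 0 new; branch {V=false, W=false, X=true} (Z, Y) contributes 0 new; branch {W=false, X=true, Z=true} (V, Y) contributes 0 new; branch {W=true, X=true, Y=false} (V, Z) contributes 0 new; branch {W=false, X=true, Y=true} (V, Z) contributes 0 new; branch {V=true, W=true, Y=false, Z=false} (X) contributes 1 new; branch {V=false, W=false, Y=true} (Z, X) contributes 2 new; branch {W=false, Y=true, Z=true} (V, X) contributes 1 new. Total: 20.

20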